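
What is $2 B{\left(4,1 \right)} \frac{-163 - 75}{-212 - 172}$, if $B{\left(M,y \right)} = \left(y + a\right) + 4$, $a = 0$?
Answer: $\frac{595}{96} \approx 6.1979$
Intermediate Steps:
$B{\left(M,y \right)} = 4 + y$ ($B{\left(M,y \right)} = \left(y + 0\right) + 4 = y + 4 = 4 + y$)
$2 B{\left(4,1 \right)} \frac{-163 - 75}{-212 - 172} = 2 \left(4 + 1\right) \frac{-163 - 75}{-212 - 172} = 2 \cdot 5 \left(- \frac{238}{-384}\right) = 10 \left(\left(-238\right) \left(- \frac{1}{384}\right)\right) = 10 \cdot \frac{119}{192} = \frac{595}{96}$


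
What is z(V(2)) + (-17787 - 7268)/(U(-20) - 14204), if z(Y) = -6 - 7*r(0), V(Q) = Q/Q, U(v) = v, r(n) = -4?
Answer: 337983/14224 ≈ 23.761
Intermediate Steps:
V(Q) = 1
z(Y) = 22 (z(Y) = -6 - 7*(-4) = -6 + 28 = 22)
z(V(2)) + (-17787 - 7268)/(U(-20) - 14204) = 22 + (-17787 - 7268)/(-20 - 14204) = 22 - 25055/(-14224) = 22 - 25055*(-1/14224) = 22 + 25055/14224 = 337983/14224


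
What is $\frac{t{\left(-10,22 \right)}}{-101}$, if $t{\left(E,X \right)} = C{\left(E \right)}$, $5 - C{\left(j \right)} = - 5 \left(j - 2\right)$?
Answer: $\frac{55}{101} \approx 0.54455$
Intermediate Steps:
$C{\left(j \right)} = -5 + 5 j$ ($C{\left(j \right)} = 5 - - 5 \left(j - 2\right) = 5 - - 5 \left(-2 + j\right) = 5 - \left(10 - 5 j\right) = 5 + \left(-10 + 5 j\right) = -5 + 5 j$)
$t{\left(E,X \right)} = -5 + 5 E$
$\frac{t{\left(-10,22 \right)}}{-101} = \frac{-5 + 5 \left(-10\right)}{-101} = \left(-5 - 50\right) \left(- \frac{1}{101}\right) = \left(-55\right) \left(- \frac{1}{101}\right) = \frac{55}{101}$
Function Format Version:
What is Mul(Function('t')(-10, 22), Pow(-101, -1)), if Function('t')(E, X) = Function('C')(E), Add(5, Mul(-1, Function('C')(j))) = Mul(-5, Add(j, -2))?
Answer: Rational(55, 101) ≈ 0.54455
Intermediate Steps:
Function('C')(j) = Add(-5, Mul(5, j)) (Function('C')(j) = Add(5, Mul(-1, Mul(-5, Add(j, -2)))) = Add(5, Mul(-1, Mul(-5, Add(-2, j)))) = Add(5, Mul(-1, Add(10, Mul(-5, j)))) = Add(5, Add(-10, Mul(5, j))) = Add(-5, Mul(5, j)))
Function('t')(E, X) = Add(-5, Mul(5, E))
Mul(Function('t')(-10, 22), Pow(-101, -1)) = Mul(Add(-5, Mul(5, -10)), Pow(-101, -1)) = Mul(Add(-5, -50), Rational(-1, 101)) = Mul(-55, Rational(-1, 101)) = Rational(55, 101)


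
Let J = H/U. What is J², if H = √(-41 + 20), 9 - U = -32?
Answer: -21/1681 ≈ -0.012493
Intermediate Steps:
U = 41 (U = 9 - 1*(-32) = 9 + 32 = 41)
H = I*√21 (H = √(-21) = I*√21 ≈ 4.5826*I)
J = I*√21/41 (J = (I*√21)/41 = (I*√21)*(1/41) = I*√21/41 ≈ 0.11177*I)
J² = (I*√21/41)² = -21/1681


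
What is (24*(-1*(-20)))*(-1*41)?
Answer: -19680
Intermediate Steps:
(24*(-1*(-20)))*(-1*41) = (24*20)*(-41) = 480*(-41) = -19680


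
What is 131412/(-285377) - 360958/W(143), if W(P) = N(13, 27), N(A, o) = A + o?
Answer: -51507183823/5707540 ≈ -9024.4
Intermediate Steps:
W(P) = 40 (W(P) = 13 + 27 = 40)
131412/(-285377) - 360958/W(143) = 131412/(-285377) - 360958/40 = 131412*(-1/285377) - 360958*1/40 = -131412/285377 - 180479/20 = -51507183823/5707540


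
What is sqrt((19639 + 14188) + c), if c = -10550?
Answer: sqrt(23277) ≈ 152.57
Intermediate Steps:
sqrt((19639 + 14188) + c) = sqrt((19639 + 14188) - 10550) = sqrt(33827 - 10550) = sqrt(23277)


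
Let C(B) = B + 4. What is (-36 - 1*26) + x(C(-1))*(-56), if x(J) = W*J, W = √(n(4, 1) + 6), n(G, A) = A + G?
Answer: -62 - 168*√11 ≈ -619.19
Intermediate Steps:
C(B) = 4 + B
W = √11 (W = √((1 + 4) + 6) = √(5 + 6) = √11 ≈ 3.3166)
x(J) = J*√11 (x(J) = √11*J = J*√11)
(-36 - 1*26) + x(C(-1))*(-56) = (-36 - 1*26) + ((4 - 1)*√11)*(-56) = (-36 - 26) + (3*√11)*(-56) = -62 - 168*√11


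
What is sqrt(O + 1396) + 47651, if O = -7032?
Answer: 47651 + 2*I*sqrt(1409) ≈ 47651.0 + 75.073*I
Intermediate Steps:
sqrt(O + 1396) + 47651 = sqrt(-7032 + 1396) + 47651 = sqrt(-5636) + 47651 = 2*I*sqrt(1409) + 47651 = 47651 + 2*I*sqrt(1409)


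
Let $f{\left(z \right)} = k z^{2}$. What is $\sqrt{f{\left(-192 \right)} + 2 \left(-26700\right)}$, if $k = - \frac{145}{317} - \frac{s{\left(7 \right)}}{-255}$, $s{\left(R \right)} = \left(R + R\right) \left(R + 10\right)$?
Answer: $\frac{6 i \sqrt{2502153910}}{1585} \approx 189.36 i$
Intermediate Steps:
$s{\left(R \right)} = 2 R \left(10 + R\right)$
$k = \frac{2263}{4755}$ ($k = - \frac{145}{317} - \frac{2 \cdot 7 \left(10 + 7\right)}{-255} = \left(-145\right) \frac{1}{317} - 2 \cdot 7 \cdot 17 \left(- \frac{1}{255}\right) = - \frac{145}{317} - 238 \left(- \frac{1}{255}\right) = - \frac{145}{317} - - \frac{14}{15} = - \frac{145}{317} + \frac{14}{15} = \frac{2263}{4755} \approx 0.47592$)
$f{\left(z \right)} = \frac{2263 z^{2}}{4755}$
$\sqrt{f{\left(-192 \right)} + 2 \left(-26700\right)} = \sqrt{\frac{2263 \left(-192\right)^{2}}{4755} + 2 \left(-26700\right)} = \sqrt{\frac{2263}{4755} \cdot 36864 - 53400} = \sqrt{\frac{27807744}{1585} - 53400} = \sqrt{- \frac{56831256}{1585}} = \frac{6 i \sqrt{2502153910}}{1585}$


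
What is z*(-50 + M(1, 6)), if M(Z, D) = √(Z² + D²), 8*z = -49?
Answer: 1225/4 - 49*√37/8 ≈ 268.99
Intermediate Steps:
z = -49/8 (z = (⅛)*(-49) = -49/8 ≈ -6.1250)
M(Z, D) = √(D² + Z²)
z*(-50 + M(1, 6)) = -49*(-50 + √(6² + 1²))/8 = -49*(-50 + √(36 + 1))/8 = -49*(-50 + √37)/8 = 1225/4 - 49*√37/8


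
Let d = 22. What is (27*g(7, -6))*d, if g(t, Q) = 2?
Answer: 1188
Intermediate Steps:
(27*g(7, -6))*d = (27*2)*22 = 54*22 = 1188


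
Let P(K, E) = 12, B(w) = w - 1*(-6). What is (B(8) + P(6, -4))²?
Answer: 676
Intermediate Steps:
B(w) = 6 + w (B(w) = w + 6 = 6 + w)
(B(8) + P(6, -4))² = ((6 + 8) + 12)² = (14 + 12)² = 26² = 676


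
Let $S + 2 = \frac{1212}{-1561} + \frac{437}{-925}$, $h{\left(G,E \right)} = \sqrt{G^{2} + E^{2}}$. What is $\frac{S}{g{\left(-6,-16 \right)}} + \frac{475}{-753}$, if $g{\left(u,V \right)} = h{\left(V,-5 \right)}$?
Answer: $- \frac{475}{753} - \frac{4691107 \sqrt{281}}{405742925} \approx -0.82462$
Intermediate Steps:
$h{\left(G,E \right)} = \sqrt{E^{2} + G^{2}}$
$S = - \frac{4691107}{1443925}$ ($S = -2 + \left(\frac{1212}{-1561} + \frac{437}{-925}\right) = -2 + \left(1212 \left(- \frac{1}{1561}\right) + 437 \left(- \frac{1}{925}\right)\right) = -2 - \frac{1803257}{1443925} = - \frac{4691107}{1443925} \approx -3.2489$)
$g{\left(u,V \right)} = \sqrt{25 + V^{2}}$ ($g{\left(u,V \right)} = \sqrt{\left(-5\right)^{2} + V^{2}} = \sqrt{25 + V^{2}}$)
$\frac{S}{g{\left(-6,-16 \right)}} + \frac{475}{-753} = - \frac{4691107}{1443925 \sqrt{25 + \left(-16\right)^{2}}} + \frac{475}{-753} = - \frac{4691107}{1443925 \sqrt{25 + 256}} + 475 \left(- \frac{1}{753}\right) = - \frac{4691107}{1443925 \sqrt{281}} - \frac{475}{753} = - \frac{4691107 \frac{\sqrt{281}}{281}}{1443925} - \frac{475}{753} = - \frac{4691107 \sqrt{281}}{405742925} - \frac{475}{753} = - \frac{475}{753} - \frac{4691107 \sqrt{281}}{405742925}$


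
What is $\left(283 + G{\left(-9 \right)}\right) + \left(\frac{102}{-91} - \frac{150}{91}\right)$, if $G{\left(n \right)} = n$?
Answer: $\frac{3526}{13} \approx 271.23$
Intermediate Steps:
$\left(283 + G{\left(-9 \right)}\right) + \left(\frac{102}{-91} - \frac{150}{91}\right) = \left(283 - 9\right) + \left(\frac{102}{-91} - \frac{150}{91}\right) = 274 + \left(102 \left(- \frac{1}{91}\right) - \frac{150}{91}\right) = 274 - \frac{36}{13} = \frac{3526}{13}$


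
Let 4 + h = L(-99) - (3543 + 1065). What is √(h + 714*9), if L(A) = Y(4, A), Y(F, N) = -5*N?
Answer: √2309 ≈ 48.052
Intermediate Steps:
L(A) = -5*A
h = -4117 (h = -4 + (-5*(-99) - (3543 + 1065)) = -4 + (495 - 1*4608) = -4 + (495 - 4608) = -4 - 4113 = -4117)
√(h + 714*9) = √(-4117 + 714*9) = √(-4117 + 6426) = √2309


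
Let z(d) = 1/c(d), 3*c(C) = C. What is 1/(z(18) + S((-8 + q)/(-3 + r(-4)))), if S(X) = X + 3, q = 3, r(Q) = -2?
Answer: 6/25 ≈ 0.24000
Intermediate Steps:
c(C) = C/3
z(d) = 3/d (z(d) = 1/(d/3) = 3/d)
S(X) = 3 + X
1/(z(18) + S((-8 + q)/(-3 + r(-4)))) = 1/(3/18 + (3 + (-8 + 3)/(-3 - 2))) = 1/(3*(1/18) + (3 - 5/(-5))) = 1/(1/6 + (3 - 5*(-1/5))) = 1/(1/6 + (3 + 1)) = 1/(1/6 + 4) = 1/(25/6) = 6/25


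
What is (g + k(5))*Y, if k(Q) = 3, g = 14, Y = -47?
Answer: -799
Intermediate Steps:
(g + k(5))*Y = (14 + 3)*(-47) = 17*(-47) = -799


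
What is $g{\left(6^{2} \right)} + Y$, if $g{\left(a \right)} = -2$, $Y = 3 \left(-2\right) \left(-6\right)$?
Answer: $34$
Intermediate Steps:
$Y = 36$ ($Y = \left(-6\right) \left(-6\right) = 36$)
$g{\left(6^{2} \right)} + Y = -2 + 36 = 34$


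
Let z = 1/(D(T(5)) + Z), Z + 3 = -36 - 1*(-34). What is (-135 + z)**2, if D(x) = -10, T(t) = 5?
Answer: 4104676/225 ≈ 18243.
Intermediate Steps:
Z = -5 (Z = -3 + (-36 - 1*(-34)) = -3 + (-36 + 34) = -3 - 2 = -5)
z = -1/15 (z = 1/(-10 - 5) = 1/(-15) = -1/15 ≈ -0.066667)
(-135 + z)**2 = (-135 - 1/15)**2 = (-2026/15)**2 = 4104676/225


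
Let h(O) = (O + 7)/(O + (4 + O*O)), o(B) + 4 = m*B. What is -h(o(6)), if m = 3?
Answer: -21/214 ≈ -0.098131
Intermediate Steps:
o(B) = -4 + 3*B
h(O) = (7 + O)/(4 + O + O²) (h(O) = (7 + O)/(O + (4 + O²)) = (7 + O)/(4 + O + O²))
-h(o(6)) = -(7 + (-4 + 3*6))/(4 + (-4 + 3*6) + (-4 + 3*6)²) = -(7 + (-4 + 18))/(4 + (-4 + 18) + (-4 + 18)²) = -(7 + 14)/(4 + 14 + 14²) = -21/(4 + 14 + 196) = -21/214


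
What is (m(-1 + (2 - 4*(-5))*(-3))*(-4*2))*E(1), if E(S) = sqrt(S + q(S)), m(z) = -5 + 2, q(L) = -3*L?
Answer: 24*I*sqrt(2) ≈ 33.941*I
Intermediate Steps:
m(z) = -3
E(S) = sqrt(2)*sqrt(-S) (E(S) = sqrt(S - 3*S) = sqrt(-2*S) = sqrt(2)*sqrt(-S))
(m(-1 + (2 - 4*(-5))*(-3))*(-4*2))*E(1) = (-(-12)*2)*(sqrt(2)*sqrt(-1*1)) = (-3*(-8))*(sqrt(2)*sqrt(-1)) = 24*(sqrt(2)*I) = 24*(I*sqrt(2)) = 24*I*sqrt(2)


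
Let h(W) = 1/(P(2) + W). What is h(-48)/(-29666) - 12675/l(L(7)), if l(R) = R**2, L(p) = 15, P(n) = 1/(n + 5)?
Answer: -239934367/4259190 ≈ -56.333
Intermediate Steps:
P(n) = 1/(5 + n)
h(W) = 1/(1/7 + W) (h(W) = 1/(1/(5 + 2) + W) = 1/(1/7 + W))
h(-48)/(-29666) - 12675/l(L(7)) = (7/(1 + 7*(-48)))/(-29666) - 12675/(15**2) = (7/(1 - 336))*(-1/29666) - 12675/225 = (7/(-335))*(-1/29666) - 12675*1/225 = (7*(-1/335))*(-1/29666) - 169/3 = -7/335*(-1/29666) - 169/3 = 1/1419730 - 169/3 = -239934367/4259190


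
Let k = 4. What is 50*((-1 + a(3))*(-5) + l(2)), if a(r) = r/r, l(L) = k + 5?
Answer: 450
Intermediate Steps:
l(L) = 9 (l(L) = 4 + 5 = 9)
a(r) = 1
50*((-1 + a(3))*(-5) + l(2)) = 50*((-1 + 1)*(-5) + 9) = 50*(0*(-5) + 9) = 50*(0 + 9) = 50*9 = 450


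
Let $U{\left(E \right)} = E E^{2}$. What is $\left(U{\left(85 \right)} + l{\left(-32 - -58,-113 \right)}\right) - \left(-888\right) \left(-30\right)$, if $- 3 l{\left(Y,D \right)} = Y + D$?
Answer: $587514$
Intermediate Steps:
$U{\left(E \right)} = E^{3}$
$l{\left(Y,D \right)} = - \frac{D}{3} - \frac{Y}{3}$ ($l{\left(Y,D \right)} = - \frac{Y + D}{3} = - \frac{D + Y}{3} = - \frac{D}{3} - \frac{Y}{3}$)
$\left(U{\left(85 \right)} + l{\left(-32 - -58,-113 \right)}\right) - \left(-888\right) \left(-30\right) = \left(85^{3} - \left(- \frac{113}{3} + \frac{-32 - -58}{3}\right)\right) - \left(-888\right) \left(-30\right) = \left(614125 + \left(\frac{113}{3} - \frac{-32 + 58}{3}\right)\right) - 26640 = \left(614125 + \left(\frac{113}{3} - \frac{26}{3}\right)\right) - 26640 = \left(614125 + 29\right) - 26640 = 614154 - 26640 = 587514$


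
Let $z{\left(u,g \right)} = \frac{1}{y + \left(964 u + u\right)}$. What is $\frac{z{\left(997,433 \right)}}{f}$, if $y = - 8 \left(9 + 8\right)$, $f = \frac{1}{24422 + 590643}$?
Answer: $\frac{615065}{961969} \approx 0.63938$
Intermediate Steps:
$f = \frac{1}{615065} \approx 1.6258 \cdot 10^{-6}$
$y = -136$ ($y = \left(-8\right) 17 = -136$)
$z{\left(u,g \right)} = \frac{1}{-136 + 965 u}$ ($z{\left(u,g \right)} = \frac{1}{-136 + \left(964 u + u\right)} = \frac{1}{-136 + 965 u}$)
$\frac{z{\left(997,433 \right)}}{f} = \frac{\frac{1}{\frac{1}{615065}}}{-136 + 965 \cdot 997} = \frac{1}{-136 + 962105} \cdot 615065 = \frac{1}{961969} \cdot 615065 = \frac{615065}{961969}$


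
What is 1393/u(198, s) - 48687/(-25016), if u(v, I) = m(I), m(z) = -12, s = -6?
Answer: -8565761/75048 ≈ -114.14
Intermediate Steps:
u(v, I) = -12
1393/u(198, s) - 48687/(-25016) = 1393/(-12) - 48687/(-25016) = 1393*(-1/12) - 48687*(-1/25016) = -1393/12 + 48687/25016 = -8565761/75048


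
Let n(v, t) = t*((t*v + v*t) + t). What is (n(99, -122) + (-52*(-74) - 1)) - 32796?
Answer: 2932967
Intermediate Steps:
n(v, t) = t*(t + 2*t*v) (n(v, t) = t*((t*v + t*v) + t) = t*(2*t*v + t) = t*(t + 2*t*v))
(n(99, -122) + (-52*(-74) - 1)) - 32796 = ((-122)²*(1 + 2*99) + (-52*(-74) - 1)) - 32796 = (14884*(1 + 198) + (3848 - 1)) - 32796 = (14884*199 + 3847) - 32796 = (2961916 + 3847) - 32796 = 2965763 - 32796 = 2932967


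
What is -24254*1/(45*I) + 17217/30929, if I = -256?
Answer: 474245903/178151040 ≈ 2.6620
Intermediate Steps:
-24254*1/(45*I) + 17217/30929 = -24254/(45*(-256)) + 17217/30929 = -24254/(-11520) + 17217*(1/30929) = -24254*(-1/11520) + 17217/30929 = 12127/5760 + 17217/30929 = 474245903/178151040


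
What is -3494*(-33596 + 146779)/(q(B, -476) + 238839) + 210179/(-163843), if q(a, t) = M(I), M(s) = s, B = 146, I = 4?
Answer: -64843782270783/39132753649 ≈ -1657.0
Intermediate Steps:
q(a, t) = 4
-3494*(-33596 + 146779)/(q(B, -476) + 238839) + 210179/(-163843) = -3494*(-33596 + 146779)/(4 + 238839) + 210179/(-163843) = -3494/(238843/113183) + 210179*(-1/163843) = -3494/(238843*(1/113183)) - 210179/163843 = -3494/238843/113183 - 210179/163843 = -3494*113183/238843 - 210179/163843 = -395461402/238843 - 210179/163843 = -64843782270783/39132753649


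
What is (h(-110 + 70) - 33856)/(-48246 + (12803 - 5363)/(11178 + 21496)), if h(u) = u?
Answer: 8931596/12712761 ≈ 0.70257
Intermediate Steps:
(h(-110 + 70) - 33856)/(-48246 + (12803 - 5363)/(11178 + 21496)) = ((-110 + 70) - 33856)/(-48246 + (12803 - 5363)/(11178 + 21496)) = (-40 - 33856)/(-48246 + 7440/32674) = -33896/(-48246 + 7440*(1/32674)) = -33896/(-48246 + 120/527) = -33896/(-25425522/527) = -33896*(-527/25425522) = 8931596/12712761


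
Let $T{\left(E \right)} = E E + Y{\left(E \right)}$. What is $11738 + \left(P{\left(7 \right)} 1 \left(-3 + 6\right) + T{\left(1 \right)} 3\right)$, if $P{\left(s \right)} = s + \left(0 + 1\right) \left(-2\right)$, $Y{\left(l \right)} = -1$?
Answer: $11753$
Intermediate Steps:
$T{\left(E \right)} = -1 + E^{2}$ ($T{\left(E \right)} = E E - 1 = E^{2} - 1 = -1 + E^{2}$)
$P{\left(s \right)} = -2 + s$ ($P{\left(s \right)} = s + 1 \left(-2\right) = s - 2 = -2 + s$)
$11738 + \left(P{\left(7 \right)} 1 \left(-3 + 6\right) + T{\left(1 \right)} 3\right) = 11738 + \left(\left(-2 + 7\right) 1 \left(-3 + 6\right) + \left(-1 + 1^{2}\right) 3\right) = 11738 + \left(5 \cdot 1 \cdot 3 + \left(-1 + 1\right) 3\right) = 11738 + \left(5 \cdot 3 + 0 \cdot 3\right) = 11738 + \left(15 + 0\right) = 11738 + 15 = 11753$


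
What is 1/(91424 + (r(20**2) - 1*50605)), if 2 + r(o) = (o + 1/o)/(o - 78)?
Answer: 128800/5257389601 ≈ 2.4499e-5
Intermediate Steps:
r(o) = -2 + (o + 1/o)/(-78 + o) (r(o) = -2 + (o + 1/o)/(o - 78) = -2 + (o + 1/o)/(-78 + o))
1/(91424 + (r(20**2) - 1*50605)) = 1/(91424 + ((1 - (20**2)**2 + 156*20**2)/((20**2)*(-78 + 20**2)) - 1*50605)) = 1/(91424 + ((1 - 1*400**2 + 156*400)/(400*(-78 + 400)) - 50605)) = 1/(91424 + ((1/400)*(1 - 1*160000 + 62400)/322 - 50605)) = 1/(91424 + ((1/400)*(1/322)*(1 - 160000 + 62400) - 50605)) = 1/(91424 + ((1/400)*(1/322)*(-97599) - 50605)) = 1/(91424 + (-97599/128800 - 50605)) = 1/(91424 - 6518021599/128800) = 1/(5257389601/128800) = 128800/5257389601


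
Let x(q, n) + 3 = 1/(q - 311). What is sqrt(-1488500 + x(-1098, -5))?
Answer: 2*I*sqrt(738774181438)/1409 ≈ 1220.0*I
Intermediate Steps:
x(q, n) = -3 + 1/(-311 + q) (x(q, n) = -3 + 1/(q - 311) = -3 + 1/(-311 + q))
sqrt(-1488500 + x(-1098, -5)) = sqrt(-1488500 + (934 - 3*(-1098))/(-311 - 1098)) = sqrt(-1488500 + (934 + 3294)/(-1409)) = sqrt(-1488500 - 1/1409*4228) = sqrt(-1488500 - 4228/1409) = sqrt(-2097300728/1409) = 2*I*sqrt(738774181438)/1409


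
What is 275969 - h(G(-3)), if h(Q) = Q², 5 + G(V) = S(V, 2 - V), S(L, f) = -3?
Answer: 275905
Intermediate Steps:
G(V) = -8 (G(V) = -5 - 3 = -8)
275969 - h(G(-3)) = 275969 - 1*(-8)² = 275969 - 1*64 = 275969 - 64 = 275905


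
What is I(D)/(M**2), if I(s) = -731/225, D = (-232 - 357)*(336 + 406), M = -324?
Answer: -731/23619600 ≈ -3.0949e-5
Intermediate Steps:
D = -437038 (D = -589*742 = -437038)
I(s) = -731/225 (I(s) = -731*1/225 = -731/225)
I(D)/(M**2) = -731/(225*((-324)**2)) = -731/225/104976 = -731/225*1/104976 = -731/23619600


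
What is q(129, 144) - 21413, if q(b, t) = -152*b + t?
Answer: -40877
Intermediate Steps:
q(b, t) = t - 152*b
q(129, 144) - 21413 = (144 - 152*129) - 21413 = (144 - 19608) - 21413 = -19464 - 21413 = -40877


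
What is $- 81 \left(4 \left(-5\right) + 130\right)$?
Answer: $-8910$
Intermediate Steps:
$- 81 \left(4 \left(-5\right) + 130\right) = - 81 \left(-20 + 130\right) = \left(-81\right) 110 = -8910$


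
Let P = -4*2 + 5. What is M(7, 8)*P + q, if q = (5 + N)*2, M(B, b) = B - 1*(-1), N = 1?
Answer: -12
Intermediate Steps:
M(B, b) = 1 + B (M(B, b) = B + 1 = 1 + B)
P = -3 (P = -8 + 5 = -3)
q = 12 (q = (5 + 1)*2 = 6*2 = 12)
M(7, 8)*P + q = (1 + 7)*(-3) + 12 = 8*(-3) + 12 = -24 + 12 = -12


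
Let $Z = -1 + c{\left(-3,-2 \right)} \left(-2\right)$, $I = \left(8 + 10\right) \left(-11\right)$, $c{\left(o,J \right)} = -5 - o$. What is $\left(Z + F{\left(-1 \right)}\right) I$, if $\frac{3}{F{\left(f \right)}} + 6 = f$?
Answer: $- \frac{3564}{7} \approx -509.14$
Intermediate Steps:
$F{\left(f \right)} = \frac{3}{-6 + f}$
$I = -198$ ($I = 18 \left(-11\right) = -198$)
$Z = 3$ ($Z = -1 + \left(-5 - -3\right) \left(-2\right) = -1 + \left(-5 + 3\right) \left(-2\right) = -1 - -4 = -1 + 4 = 3$)
$\left(Z + F{\left(-1 \right)}\right) I = \left(3 + \frac{3}{-6 - 1}\right) \left(-198\right) = \left(3 + \frac{3}{-7}\right) \left(-198\right) = \left(3 + 3 \left(- \frac{1}{7}\right)\right) \left(-198\right) = \left(3 - \frac{3}{7}\right) \left(-198\right) = \frac{18}{7} \left(-198\right) = - \frac{3564}{7}$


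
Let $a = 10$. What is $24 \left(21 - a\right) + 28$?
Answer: $292$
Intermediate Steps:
$24 \left(21 - a\right) + 28 = 24 \left(21 - 10\right) + 28 = 24 \cdot 11 + 28 = 264 + 28 = 292$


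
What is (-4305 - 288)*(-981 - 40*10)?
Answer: 6342933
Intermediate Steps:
(-4305 - 288)*(-981 - 40*10) = -4593*(-981 - 400) = -4593*(-1381) = 6342933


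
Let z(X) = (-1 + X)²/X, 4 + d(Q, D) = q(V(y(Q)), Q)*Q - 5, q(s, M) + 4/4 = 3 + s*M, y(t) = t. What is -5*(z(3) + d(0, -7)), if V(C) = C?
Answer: 115/3 ≈ 38.333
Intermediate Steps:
q(s, M) = 2 + M*s (q(s, M) = -1 + (3 + s*M) = -1 + (3 + M*s) = 2 + M*s)
d(Q, D) = -9 + Q*(2 + Q²) (d(Q, D) = -4 + ((2 + Q*Q)*Q - 5) = -4 + ((2 + Q²)*Q - 5) = -4 + (Q*(2 + Q²) - 5) = -4 + (-5 + Q*(2 + Q²)) = -9 + Q*(2 + Q²))
z(X) = (-1 + X)²/X
-5*(z(3) + d(0, -7)) = -5*((-1 + 3)²/3 + (-9 + 0*(2 + 0²))) = -5*((⅓)*2² + (-9 + 0*(2 + 0))) = -5*((⅓)*4 + (-9 + 0*2)) = -5*(4/3 + (-9 + 0)) = -5*(4/3 - 9) = -5*(-23/3) = 115/3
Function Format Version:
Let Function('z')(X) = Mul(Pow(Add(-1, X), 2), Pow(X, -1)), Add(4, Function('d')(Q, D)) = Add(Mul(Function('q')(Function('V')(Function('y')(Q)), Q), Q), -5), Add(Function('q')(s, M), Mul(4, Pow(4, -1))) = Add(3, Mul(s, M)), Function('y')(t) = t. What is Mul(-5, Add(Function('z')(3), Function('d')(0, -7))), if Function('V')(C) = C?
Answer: Rational(115, 3) ≈ 38.333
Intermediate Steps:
Function('q')(s, M) = Add(2, Mul(M, s)) (Function('q')(s, M) = Add(-1, Add(3, Mul(s, M))) = Add(-1, Add(3, Mul(M, s))) = Add(2, Mul(M, s)))
Function('d')(Q, D) = Add(-9, Mul(Q, Add(2, Pow(Q, 2)))) (Function('d')(Q, D) = Add(-4, Add(Mul(Add(2, Mul(Q, Q)), Q), -5)) = Add(-4, Add(Mul(Add(2, Pow(Q, 2)), Q), -5)) = Add(-4, Add(Mul(Q, Add(2, Pow(Q, 2))), -5)) = Add(-4, Add(-5, Mul(Q, Add(2, Pow(Q, 2))))) = Add(-9, Mul(Q, Add(2, Pow(Q, 2)))))
Function('z')(X) = Mul(Pow(X, -1), Pow(Add(-1, X), 2))
Mul(-5, Add(Function('z')(3), Function('d')(0, -7))) = Mul(-5, Add(Mul(Pow(3, -1), Pow(Add(-1, 3), 2)), Add(-9, Mul(0, Add(2, Pow(0, 2)))))) = Mul(-5, Add(Mul(Rational(1, 3), Pow(2, 2)), Add(-9, Mul(0, Add(2, 0))))) = Mul(-5, Add(Mul(Rational(1, 3), 4), Add(-9, Mul(0, 2)))) = Mul(-5, Add(Rational(4, 3), Add(-9, 0))) = Mul(-5, Add(Rational(4, 3), -9)) = Mul(-5, Rational(-23, 3)) = Rational(115, 3)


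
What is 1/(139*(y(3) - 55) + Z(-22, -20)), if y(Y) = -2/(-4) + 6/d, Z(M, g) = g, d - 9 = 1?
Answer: -10/75121 ≈ -0.00013312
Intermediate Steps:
d = 10 (d = 9 + 1 = 10)
y(Y) = 11/10 (y(Y) = -2/(-4) + 6/10 = -2*(-1/4) + 6*(1/10) = 1/2 + 3/5 = 11/10)
1/(139*(y(3) - 55) + Z(-22, -20)) = 1/(139*(11/10 - 55) - 20) = 1/(139*(-539/10) - 20) = 1/(-74921/10 - 20) = 1/(-75121/10) = -10/75121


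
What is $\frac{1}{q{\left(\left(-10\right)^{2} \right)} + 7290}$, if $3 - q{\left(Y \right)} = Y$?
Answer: $\frac{1}{7193} \approx 0.00013902$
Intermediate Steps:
$q{\left(Y \right)} = 3 - Y$
$\frac{1}{q{\left(\left(-10\right)^{2} \right)} + 7290} = \frac{1}{\left(3 - \left(-10\right)^{2}\right) + 7290} = \frac{1}{\left(3 - 100\right) + 7290} = \frac{1}{-97 + 7290} = \frac{1}{7193}$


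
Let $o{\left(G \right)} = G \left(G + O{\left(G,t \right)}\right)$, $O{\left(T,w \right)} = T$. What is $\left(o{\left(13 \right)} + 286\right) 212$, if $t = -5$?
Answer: $132288$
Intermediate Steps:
$o{\left(G \right)} = 2 G^{2}$ ($o{\left(G \right)} = G \left(G + G\right) = G 2 G = 2 G^{2}$)
$\left(o{\left(13 \right)} + 286\right) 212 = \left(2 \cdot 13^{2} + 286\right) 212 = \left(2 \cdot 169 + 286\right) 212 = \left(338 + 286\right) 212 = 624 \cdot 212 = 132288$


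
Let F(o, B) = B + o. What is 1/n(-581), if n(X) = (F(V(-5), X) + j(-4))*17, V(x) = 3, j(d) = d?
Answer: -1/9894 ≈ -0.00010107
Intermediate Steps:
n(X) = -17 + 17*X (n(X) = ((X + 3) - 4)*17 = ((3 + X) - 4)*17 = (-1 + X)*17 = -17 + 17*X)
1/n(-581) = 1/(-17 + 17*(-581)) = 1/(-17 - 9877) = 1/(-9894) = -1/9894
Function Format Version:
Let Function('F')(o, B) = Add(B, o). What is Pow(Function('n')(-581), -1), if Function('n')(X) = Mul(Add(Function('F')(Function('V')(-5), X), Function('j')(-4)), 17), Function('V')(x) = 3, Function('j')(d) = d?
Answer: Rational(-1, 9894) ≈ -0.00010107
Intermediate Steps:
Function('n')(X) = Add(-17, Mul(17, X)) (Function('n')(X) = Mul(Add(Add(X, 3), -4), 17) = Mul(Add(Add(3, X), -4), 17) = Mul(Add(-1, X), 17) = Add(-17, Mul(17, X)))
Pow(Function('n')(-581), -1) = Pow(Add(-17, Mul(17, -581)), -1) = Pow(Add(-17, -9877), -1) = Pow(-9894, -1) = Rational(-1, 9894)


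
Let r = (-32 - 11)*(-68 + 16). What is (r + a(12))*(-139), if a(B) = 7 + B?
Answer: -313445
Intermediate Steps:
r = 2236 (r = -43*(-52) = 2236)
(r + a(12))*(-139) = (2236 + (7 + 12))*(-139) = (2236 + 19)*(-139) = 2255*(-139) = -313445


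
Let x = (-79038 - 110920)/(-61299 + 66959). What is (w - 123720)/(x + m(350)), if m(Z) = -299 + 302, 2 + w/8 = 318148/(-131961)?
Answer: 46216366288400/11413174929 ≈ 4049.4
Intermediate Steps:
w = -4656560/131961 (w = -16 + 8*(318148/(-131961)) = -16 + 8*(318148*(-1/131961)) = -16 + 8*(-318148/131961) = -16 - 2545184/131961 = -4656560/131961 ≈ -35.287)
m(Z) = 3
x = -94979/2830 (x = -189958/5660 = -189958*1/5660 = -94979/2830 ≈ -33.561)
(w - 123720)/(x + m(350)) = (-4656560/131961 - 123720)/(-94979/2830 + 3) = -16330871480/(131961*(-86489/2830)) = -16330871480/131961*(-2830/86489) = 46216366288400/11413174929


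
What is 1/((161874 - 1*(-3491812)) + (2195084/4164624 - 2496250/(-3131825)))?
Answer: 130428735588/476545817921193451 ≈ 2.7370e-7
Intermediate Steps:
1/((161874 - 1*(-3491812)) + (2195084/4164624 - 2496250/(-3131825))) = 1/((161874 + 3491812) + (2195084*(1/4164624) - 2496250*(-1/3131825))) = 1/(3653686 + (548771/1041156 + 99850/125273)) = 1/(3653686 + 172705616083/130428735588) = 1/(476545817921193451/130428735588) = 130428735588/476545817921193451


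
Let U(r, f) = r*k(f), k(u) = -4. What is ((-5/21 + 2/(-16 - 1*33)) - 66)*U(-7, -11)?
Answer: -38972/21 ≈ -1855.8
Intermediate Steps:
U(r, f) = -4*r (U(r, f) = r*(-4) = -4*r)
((-5/21 + 2/(-16 - 1*33)) - 66)*U(-7, -11) = ((-5/21 + 2/(-16 - 1*33)) - 66)*(-4*(-7)) = ((-5*1/21 + 2/(-16 - 33)) - 66)*28 = ((-5/21 + 2/(-49)) - 66)*28 = ((-5/21 + 2*(-1/49)) - 66)*28 = ((-5/21 - 2/49) - 66)*28 = (-41/147 - 66)*28 = -9743/147*28 = -38972/21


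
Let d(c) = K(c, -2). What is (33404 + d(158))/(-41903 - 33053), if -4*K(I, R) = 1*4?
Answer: -33403/74956 ≈ -0.44563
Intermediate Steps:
K(I, R) = -1 (K(I, R) = -4/4 = -¼*4 = -1)
d(c) = -1
(33404 + d(158))/(-41903 - 33053) = (33404 - 1)/(-41903 - 33053) = 33403/(-74956) = 33403*(-1/74956) = -33403/74956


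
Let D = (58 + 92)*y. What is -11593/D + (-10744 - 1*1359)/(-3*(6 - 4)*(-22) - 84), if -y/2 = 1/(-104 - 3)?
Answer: -1754793/400 ≈ -4387.0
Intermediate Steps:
y = 2/107 (y = -2/(-104 - 3) = -2/(-107) = -2*(-1/107) = 2/107 ≈ 0.018692)
D = 300/107 (D = (58 + 92)*(2/107) = 150*(2/107) = 300/107 ≈ 2.8037)
-11593/D + (-10744 - 1*1359)/(-3*(6 - 4)*(-22) - 84) = -11593/300/107 + (-10744 - 1*1359)/(-3*(6 - 4)*(-22) - 84) = -11593*107/300 + (-10744 - 1359)/(-3*2*(-22) - 84) = -1240451/300 - 12103/(-6*(-22) - 84) = -1240451/300 - 12103/(132 - 84) = -1240451/300 - 12103/48 = -1754793/400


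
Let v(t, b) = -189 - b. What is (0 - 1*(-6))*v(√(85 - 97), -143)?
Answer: -276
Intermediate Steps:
(0 - 1*(-6))*v(√(85 - 97), -143) = (0 - 1*(-6))*(-189 - 1*(-143)) = (0 + 6)*(-189 + 143) = 6*(-46) = -276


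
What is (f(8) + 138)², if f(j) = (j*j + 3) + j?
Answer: 45369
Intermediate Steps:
f(j) = 3 + j + j² (f(j) = (j² + 3) + j = (3 + j²) + j = 3 + j + j²)
(f(8) + 138)² = ((3 + 8 + 8²) + 138)² = ((3 + 8 + 64) + 138)² = (75 + 138)² = 213² = 45369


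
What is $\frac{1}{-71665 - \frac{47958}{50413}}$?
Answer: $- \frac{50413}{3612895603} \approx -1.3954 \cdot 10^{-5}$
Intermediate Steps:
$\frac{1}{-71665 - \frac{47958}{50413}} = \frac{1}{- \frac{3612895603}{50413}} = - \frac{50413}{3612895603}$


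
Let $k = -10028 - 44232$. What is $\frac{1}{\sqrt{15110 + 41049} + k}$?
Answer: $- \frac{54260}{2944091441} - \frac{\sqrt{56159}}{2944091441} \approx -1.8511 \cdot 10^{-5}$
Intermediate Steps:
$k = -54260$
$\frac{1}{\sqrt{15110 + 41049} + k} = \frac{1}{\sqrt{15110 + 41049} - 54260} = \frac{1}{\sqrt{56159} - 54260} = \frac{1}{-54260 + \sqrt{56159}}$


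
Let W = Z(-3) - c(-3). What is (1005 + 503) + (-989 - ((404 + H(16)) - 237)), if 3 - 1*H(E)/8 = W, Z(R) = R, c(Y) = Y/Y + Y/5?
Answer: 1504/5 ≈ 300.80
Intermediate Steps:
c(Y) = 1 + Y/5 (c(Y) = 1 + Y*(1/5) = 1 + Y/5)
W = -17/5 (W = -3 - (1 + (1/5)*(-3)) = -3 - (1 - 3/5) = -3 - 1*2/5 = -3 - 2/5 = -17/5 ≈ -3.4000)
H(E) = 256/5 (H(E) = 24 - 8*(-17/5) = 24 + 136/5 = 256/5)
(1005 + 503) + (-989 - ((404 + H(16)) - 237)) = (1005 + 503) + (-989 - ((404 + 256/5) - 237)) = 1508 + (-989 - (2276/5 - 237)) = 1508 + (-989 - 1*1091/5) = 1508 + (-989 - 1091/5) = 1508 - 6036/5 = 1504/5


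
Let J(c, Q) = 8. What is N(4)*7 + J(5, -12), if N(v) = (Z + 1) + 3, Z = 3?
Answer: 57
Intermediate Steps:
N(v) = 7 (N(v) = (3 + 1) + 3 = 4 + 3 = 7)
N(4)*7 + J(5, -12) = 7*7 + 8 = 49 + 8 = 57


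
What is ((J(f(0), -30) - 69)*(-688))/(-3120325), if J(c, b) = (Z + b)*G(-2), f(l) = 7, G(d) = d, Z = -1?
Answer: -4816/3120325 ≈ -0.0015434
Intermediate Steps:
J(c, b) = 2 - 2*b (J(c, b) = (-1 + b)*(-2) = 2 - 2*b)
((J(f(0), -30) - 69)*(-688))/(-3120325) = (((2 - 2*(-30)) - 69)*(-688))/(-3120325) = (((2 + 60) - 69)*(-688))*(-1/3120325) = ((62 - 69)*(-688))*(-1/3120325) = -7*(-688)*(-1/3120325) = 4816*(-1/3120325) = -4816/3120325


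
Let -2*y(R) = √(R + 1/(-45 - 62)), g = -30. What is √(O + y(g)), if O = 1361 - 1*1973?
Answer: √(-28027152 - 2782*I*√2033)/214 ≈ 0.055359 - 24.739*I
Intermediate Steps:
y(R) = -√(-1/107 + R)/2 (y(R) = -√(R + 1/(-45 - 62))/2 = -√(R + 1/(-107))/2 = -√(R - 1/107)/2 = -√(-1/107 + R)/2)
O = -612 (O = 1361 - 1973 = -612)
√(O + y(g)) = √(-612 - √(-107 + 11449*(-30))/214) = √(-612 - √(-107 - 343470)/214) = √(-612 - 13*I*√2033/214)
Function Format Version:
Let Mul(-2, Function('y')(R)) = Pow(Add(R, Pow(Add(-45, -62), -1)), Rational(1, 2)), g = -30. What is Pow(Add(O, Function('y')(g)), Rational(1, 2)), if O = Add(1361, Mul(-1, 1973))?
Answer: Mul(Rational(1, 214), Pow(Add(-28027152, Mul(-2782, I, Pow(2033, Rational(1, 2)))), Rational(1, 2))) ≈ Add(0.055359, Mul(-24.739, I))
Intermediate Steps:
Function('y')(R) = Mul(Rational(-1, 2), Pow(Add(Rational(-1, 107), R), Rational(1, 2))) (Function('y')(R) = Mul(Rational(-1, 2), Pow(Add(R, Pow(Add(-45, -62), -1)), Rational(1, 2))) = Mul(Rational(-1, 2), Pow(Add(R, Pow(-107, -1)), Rational(1, 2))) = Mul(Rational(-1, 2), Pow(Add(R, Rational(-1, 107)), Rational(1, 2))) = Mul(Rational(-1, 2), Pow(Add(Rational(-1, 107), R), Rational(1, 2))))
O = -612 (O = Add(1361, -1973) = -612)
Pow(Add(O, Function('y')(g)), Rational(1, 2)) = Pow(Add(-612, Mul(Rational(-1, 214), Pow(Add(-107, Mul(11449, -30)), Rational(1, 2)))), Rational(1, 2)) = Pow(Add(-612, Mul(Rational(-1, 214), Pow(Add(-107, -343470), Rational(1, 2)))), Rational(1, 2)) = Pow(Add(-612, Mul(Rational(-1, 214), Pow(-343577, Rational(1, 2)))), Rational(1, 2)) = Pow(Add(-612, Mul(Rational(-1, 214), Mul(13, I, Pow(2033, Rational(1, 2))))), Rational(1, 2)) = Pow(Add(-612, Mul(Rational(-13, 214), I, Pow(2033, Rational(1, 2)))), Rational(1, 2))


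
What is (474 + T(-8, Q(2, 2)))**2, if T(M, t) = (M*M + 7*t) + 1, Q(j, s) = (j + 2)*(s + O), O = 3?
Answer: 461041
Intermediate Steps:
Q(j, s) = (2 + j)*(3 + s) (Q(j, s) = (j + 2)*(s + 3) = (2 + j)*(3 + s))
T(M, t) = 1 + M**2 + 7*t (T(M, t) = (M**2 + 7*t) + 1 = 1 + M**2 + 7*t)
(474 + T(-8, Q(2, 2)))**2 = (474 + (1 + (-8)**2 + 7*(6 + 2*2 + 3*2 + 2*2)))**2 = (474 + (1 + 64 + 7*(6 + 4 + 6 + 4)))**2 = (474 + (1 + 64 + 7*20))**2 = (474 + (1 + 64 + 140))**2 = (474 + 205)**2 = 679**2 = 461041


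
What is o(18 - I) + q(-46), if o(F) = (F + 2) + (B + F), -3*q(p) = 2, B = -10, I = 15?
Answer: -8/3 ≈ -2.6667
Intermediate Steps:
q(p) = -⅔ (q(p) = -⅓*2 = -⅔)
o(F) = -8 + 2*F (o(F) = (F + 2) + (-10 + F) = (2 + F) + (-10 + F) = -8 + 2*F)
o(18 - I) + q(-46) = (-8 + 2*(18 - 1*15)) - ⅔ = (-8 + 2*(18 - 15)) - ⅔ = (-8 + 2*3) - ⅔ = (-8 + 6) - ⅔ = -2 - ⅔ = -8/3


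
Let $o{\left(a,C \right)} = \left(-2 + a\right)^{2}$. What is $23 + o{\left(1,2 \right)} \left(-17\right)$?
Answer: $6$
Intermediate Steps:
$23 + o{\left(1,2 \right)} \left(-17\right) = 23 + \left(-2 + 1\right)^{2} \left(-17\right) = 23 + \left(-1\right)^{2} \left(-17\right) = 23 + 1 \left(-17\right) = 23 - 17 = 6$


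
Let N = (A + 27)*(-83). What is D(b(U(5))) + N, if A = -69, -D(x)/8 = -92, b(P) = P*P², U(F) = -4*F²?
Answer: 4222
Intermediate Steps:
b(P) = P³
D(x) = 736 (D(x) = -8*(-92) = 736)
N = 3486 (N = (-69 + 27)*(-83) = -42*(-83) = 3486)
D(b(U(5))) + N = 736 + 3486 = 4222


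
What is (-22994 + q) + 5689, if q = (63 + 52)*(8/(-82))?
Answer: -709965/41 ≈ -17316.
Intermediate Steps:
q = -460/41 (q = 115*(8*(-1/82)) = 115*(-4/41) = -460/41 ≈ -11.220)
(-22994 + q) + 5689 = (-22994 - 460/41) + 5689 = -943214/41 + 5689 = -709965/41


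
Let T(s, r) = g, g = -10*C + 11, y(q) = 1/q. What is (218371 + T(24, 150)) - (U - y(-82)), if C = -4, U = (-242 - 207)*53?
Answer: 19861957/82 ≈ 2.4222e+5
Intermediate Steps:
U = -23797 (U = -449*53 = -23797)
g = 51 (g = -10*(-4) + 11 = 40 + 11 = 51)
T(s, r) = 51
(218371 + T(24, 150)) - (U - y(-82)) = (218371 + 51) - (-23797 - 1/(-82)) = 218422 - (-23797 - 1*(-1/82)) = 218422 - (-23797 + 1/82) = 218422 - 1*(-1951353/82) = 218422 + 1951353/82 = 19861957/82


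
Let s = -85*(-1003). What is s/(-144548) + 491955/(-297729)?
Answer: -32164665745/14345377164 ≈ -2.2422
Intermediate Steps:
s = 85255
s/(-144548) + 491955/(-297729) = 85255/(-144548) + 491955/(-297729) = 85255*(-1/144548) + 491955*(-1/297729) = -85255/144548 - 163985/99243 = -32164665745/14345377164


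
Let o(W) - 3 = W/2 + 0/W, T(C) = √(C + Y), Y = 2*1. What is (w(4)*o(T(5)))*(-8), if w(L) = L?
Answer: -96 - 16*√7 ≈ -138.33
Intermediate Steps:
Y = 2
T(C) = √(2 + C) (T(C) = √(C + 2) = √(2 + C))
o(W) = 3 + W/2 (o(W) = 3 + (W/2 + 0/W) = 3 + (W*(½) + 0) = 3 + (W/2 + 0) = 3 + W/2)
(w(4)*o(T(5)))*(-8) = (4*(3 + √(2 + 5)/2))*(-8) = (4*(3 + √7/2))*(-8) = (12 + 2*√7)*(-8) = -96 - 16*√7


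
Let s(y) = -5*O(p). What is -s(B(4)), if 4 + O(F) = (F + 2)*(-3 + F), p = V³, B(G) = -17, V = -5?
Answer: 78700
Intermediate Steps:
p = -125 (p = (-5)³ = -125)
O(F) = -4 + (-3 + F)*(2 + F) (O(F) = -4 + (F + 2)*(-3 + F) = -4 + (2 + F)*(-3 + F) = -4 + (-3 + F)*(2 + F))
s(y) = -78700 (s(y) = -5*(-10 + (-125)² - 1*(-125)) = -5*(-10 + 15625 + 125) = -5*15740 = -78700)
-s(B(4)) = -1*(-78700) = 78700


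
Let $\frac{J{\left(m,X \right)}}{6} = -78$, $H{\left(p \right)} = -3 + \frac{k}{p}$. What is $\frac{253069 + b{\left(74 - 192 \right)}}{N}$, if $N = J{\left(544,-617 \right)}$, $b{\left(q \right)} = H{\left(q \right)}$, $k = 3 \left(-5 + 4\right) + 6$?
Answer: $- \frac{29861785}{55224} \approx -540.74$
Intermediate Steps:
$k = 3$ ($k = 3 \left(-1\right) + 6 = -3 + 6 = 3$)
$H{\left(p \right)} = -3 + \frac{3}{p}$ ($H{\left(p \right)} = -3 + \frac{1}{p} 3 = -3 + \frac{3}{p}$)
$b{\left(q \right)} = -3 + \frac{3}{q}$
$J{\left(m,X \right)} = -468$ ($J{\left(m,X \right)} = 6 \left(-78\right) = -468$)
$N = -468$
$\frac{253069 + b{\left(74 - 192 \right)}}{N} = \frac{253069 - \left(3 - \frac{3}{74 - 192}\right)}{-468} = \left(253069 - \left(3 - \frac{3}{74 - 192}\right)\right) \left(- \frac{1}{468}\right) = \left(253069 - \left(3 - \frac{3}{-118}\right)\right) \left(- \frac{1}{468}\right) = \left(253069 + \left(-3 + 3 \left(- \frac{1}{118}\right)\right)\right) \left(- \frac{1}{468}\right) = \left(253069 - \frac{357}{118}\right) \left(- \frac{1}{468}\right) = \frac{29861785}{118} \left(- \frac{1}{468}\right) = - \frac{29861785}{55224}$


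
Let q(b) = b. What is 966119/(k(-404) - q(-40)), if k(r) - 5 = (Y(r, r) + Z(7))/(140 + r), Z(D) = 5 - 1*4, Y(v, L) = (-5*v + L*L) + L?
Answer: -255055416/152953 ≈ -1667.5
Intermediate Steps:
Y(v, L) = L + L² - 5*v (Y(v, L) = (-5*v + L²) + L = (L² - 5*v) + L = L + L² - 5*v)
Z(D) = 1 (Z(D) = 5 - 4 = 1)
k(r) = 5 + (1 + r² - 4*r)/(140 + r) (k(r) = 5 + ((r + r² - 5*r) + 1)/(140 + r) = 5 + ((r² - 4*r) + 1)/(140 + r) = 5 + (1 + r² - 4*r)/(140 + r))
966119/(k(-404) - q(-40)) = 966119/((701 - 404 + (-404)²)/(140 - 404) - 1*(-40)) = 966119/((701 - 404 + 163216)/(-264) + 40) = 966119/(-1/264*163513 + 40) = 966119/(-163513/264 + 40) = 966119/(-152953/264) = 966119*(-264/152953) = -255055416/152953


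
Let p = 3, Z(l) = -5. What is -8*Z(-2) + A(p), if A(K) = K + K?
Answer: 46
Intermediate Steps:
A(K) = 2*K
-8*Z(-2) + A(p) = -8*(-5) + 2*3 = 40 + 6 = 46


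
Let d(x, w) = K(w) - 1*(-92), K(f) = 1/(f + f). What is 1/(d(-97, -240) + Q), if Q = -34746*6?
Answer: -480/100024321 ≈ -4.7988e-6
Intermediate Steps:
K(f) = 1/(2*f)
d(x, w) = 92 + 1/(2*w) (d(x, w) = 1/(2*w) - 1*(-92) = 1/(2*w) + 92 = 92 + 1/(2*w))
Q = -208476 (Q = -5791*36 = -208476)
1/(d(-97, -240) + Q) = 1/((92 + (½)/(-240)) - 208476) = 1/((92 + (½)*(-1/240)) - 208476) = 1/((92 - 1/480) - 208476) = 1/(44159/480 - 208476) = 1/(-100024321/480) = -480/100024321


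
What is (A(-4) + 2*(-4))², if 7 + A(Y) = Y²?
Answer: 1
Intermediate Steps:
A(Y) = -7 + Y²
(A(-4) + 2*(-4))² = ((-7 + (-4)²) + 2*(-4))² = ((-7 + 16) - 8)² = (9 - 8)² = 1² = 1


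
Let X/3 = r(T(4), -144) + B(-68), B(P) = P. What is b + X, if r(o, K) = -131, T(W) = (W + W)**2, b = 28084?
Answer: 27487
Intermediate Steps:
T(W) = 4*W**2 (T(W) = (2*W)**2 = 4*W**2)
X = -597 (X = 3*(-131 - 68) = 3*(-199) = -597)
b + X = 28084 - 597 = 27487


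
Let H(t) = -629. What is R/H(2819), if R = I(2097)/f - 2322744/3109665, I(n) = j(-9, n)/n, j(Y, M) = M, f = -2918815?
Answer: 90395508507/76121889023297 ≈ 0.0011875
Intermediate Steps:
I(n) = 1 (I(n) = n/n = 1)
R = -90395508507/121020491293 (R = 1/(-2918815) - 2322744/3109665 = 1*(-1/2918815) - 2322744*1/3109665 = -1/2918815 - 774248/1036555 = -90395508507/121020491293 ≈ -0.74694)
R/H(2819) = -90395508507/121020491293/(-629) = -90395508507/121020491293*(-1/629) = 90395508507/76121889023297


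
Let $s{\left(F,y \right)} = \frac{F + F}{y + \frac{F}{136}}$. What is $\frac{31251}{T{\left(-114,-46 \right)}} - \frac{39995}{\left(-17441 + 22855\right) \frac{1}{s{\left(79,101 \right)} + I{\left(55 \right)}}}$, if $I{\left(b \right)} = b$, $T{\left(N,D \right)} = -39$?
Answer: $- \frac{237073068725}{194465466} \approx -1219.1$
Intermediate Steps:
$s{\left(F,y \right)} = \frac{2 F}{y + \frac{F}{136}}$ ($s{\left(F,y \right)} = \frac{2 F}{y + F \frac{1}{136}} = \frac{2 F}{y + \frac{F}{136}}$)
$\frac{31251}{T{\left(-114,-46 \right)}} - \frac{39995}{\left(-17441 + 22855\right) \frac{1}{s{\left(79,101 \right)} + I{\left(55 \right)}}} = \frac{31251}{-39} - \frac{39995}{\left(-17441 + 22855\right) \frac{1}{272 \cdot 79 \frac{1}{79 + 136 \cdot 101} + 55}} = 31251 \left(- \frac{1}{39}\right) - \frac{39995}{5414 \frac{1}{272 \cdot 79 \frac{1}{79 + 13736} + 55}} = - \frac{10417}{13} - \frac{39995}{5414 \frac{1}{272 \cdot 79 \cdot \frac{1}{13815} + 55}} = - \frac{10417}{13} - \frac{39995}{5414 \frac{1}{\frac{21488}{13815} + 55}} = - \frac{10417}{13} - \frac{39995}{5414 \frac{1}{\frac{781313}{13815}}} = - \frac{10417}{13} - \frac{39995}{5414 \cdot \frac{13815}{781313}} = - \frac{10417}{13} - \frac{39995}{\frac{74794410}{781313}} = - \frac{10417}{13} - \frac{6249722687}{14958882} = - \frac{237073068725}{194465466}$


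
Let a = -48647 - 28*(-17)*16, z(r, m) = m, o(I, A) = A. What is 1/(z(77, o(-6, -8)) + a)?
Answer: -1/41039 ≈ -2.4367e-5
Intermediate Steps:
a = -41031 (a = -48647 - (-476)*16 = -48647 - 1*(-7616) = -48647 + 7616 = -41031)
1/(z(77, o(-6, -8)) + a) = 1/(-8 - 41031) = 1/(-41039) = -1/41039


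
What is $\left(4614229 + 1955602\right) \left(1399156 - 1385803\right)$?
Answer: $87726953343$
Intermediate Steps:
$\left(4614229 + 1955602\right) \left(1399156 - 1385803\right) = 6569831 \cdot 13353 = 87726953343$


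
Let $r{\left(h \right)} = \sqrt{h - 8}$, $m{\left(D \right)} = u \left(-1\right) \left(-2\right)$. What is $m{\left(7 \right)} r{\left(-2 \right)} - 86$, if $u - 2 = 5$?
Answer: $-86 + 14 i \sqrt{10} \approx -86.0 + 44.272 i$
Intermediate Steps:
$u = 7$ ($u = 2 + 5 = 7$)
$m{\left(D \right)} = 14$ ($m{\left(D \right)} = 7 \left(-1\right) \left(-2\right) = \left(-7\right) \left(-2\right) = 14$)
$r{\left(h \right)} = \sqrt{-8 + h}$
$m{\left(7 \right)} r{\left(-2 \right)} - 86 = 14 \sqrt{-8 - 2} - 86 = 14 \sqrt{-10} - 86 = 14 i \sqrt{10} - 86 = -86 + 14 i \sqrt{10}$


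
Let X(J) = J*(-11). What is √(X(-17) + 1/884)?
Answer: √36533289/442 ≈ 13.675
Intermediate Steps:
X(J) = -11*J
√(X(-17) + 1/884) = √(-11*(-17) + 1/884) = √(187 + 1/884) = √(165309/884) = √36533289/442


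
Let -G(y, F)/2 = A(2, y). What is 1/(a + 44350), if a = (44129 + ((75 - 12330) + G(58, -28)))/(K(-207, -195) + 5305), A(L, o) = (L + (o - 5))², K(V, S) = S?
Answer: 2555/113327162 ≈ 2.2545e-5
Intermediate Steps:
A(L, o) = (-5 + L + o)² (A(L, o) = (L + (-5 + o))² = (-5 + L + o)²)
G(y, F) = -2*(-3 + y)² (G(y, F) = -2*(-5 + 2 + y)² = -2*(-3 + y)²)
a = 12912/2555 (a = (44129 + ((75 - 12330) - 2*(-3 + 58)²))/(-195 + 5305) = (44129 + (-12255 - 2*55²))/5110 = (44129 + (-12255 - 2*3025))*(1/5110) = (44129 + (-12255 - 6050))*(1/5110) = (44129 - 18305)*(1/5110) = 25824*(1/5110) = 12912/2555 ≈ 5.0536)
1/(a + 44350) = 1/(12912/2555 + 44350) = 1/(113327162/2555) = 2555/113327162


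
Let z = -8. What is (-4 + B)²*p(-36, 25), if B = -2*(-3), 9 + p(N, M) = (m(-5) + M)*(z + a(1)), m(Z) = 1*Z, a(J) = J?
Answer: -596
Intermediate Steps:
m(Z) = Z
p(N, M) = 26 - 7*M (p(N, M) = -9 + (-5 + M)*(-8 + 1) = -9 + (-5 + M)*(-7) = -9 + (35 - 7*M) = 26 - 7*M)
B = 6
(-4 + B)²*p(-36, 25) = (-4 + 6)²*(26 - 7*25) = 2²*(26 - 175) = 4*(-149) = -596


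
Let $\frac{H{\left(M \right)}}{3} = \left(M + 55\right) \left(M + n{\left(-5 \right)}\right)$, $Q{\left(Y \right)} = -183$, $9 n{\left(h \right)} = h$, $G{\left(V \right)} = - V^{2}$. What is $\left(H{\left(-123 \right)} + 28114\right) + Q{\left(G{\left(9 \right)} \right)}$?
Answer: $\frac{159409}{3} \approx 53136.0$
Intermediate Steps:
$n{\left(h \right)} = \frac{h}{9}$
$H{\left(M \right)} = 3 \left(55 + M\right) \left(- \frac{5}{9} + M\right)$ ($H{\left(M \right)} = 3 \left(M + 55\right) \left(M + \frac{1}{9} \left(-5\right)\right) = 3 \left(55 + M\right) \left(M - \frac{5}{9}\right) = 3 \left(55 + M\right) \left(- \frac{5}{9} + M\right)$)
$\left(H{\left(-123 \right)} + 28114\right) + Q{\left(G{\left(9 \right)} \right)} = \left(\left(- \frac{275}{3} + 3 \left(-123\right)^{2} + \frac{490}{3} \left(-123\right)\right) + 28114\right) - 183 = \left(\left(- \frac{275}{3} + 3 \cdot 15129 - 20090\right) + 28114\right) - 183 = \left(\left(- \frac{275}{3} + 45387 - 20090\right) + 28114\right) - 183 = \left(\frac{75616}{3} + 28114\right) - 183 = \frac{159958}{3} - 183 = \frac{159409}{3}$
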